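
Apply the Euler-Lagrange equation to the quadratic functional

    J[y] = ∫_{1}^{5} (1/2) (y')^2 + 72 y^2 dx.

The Lagrangian is L = (1/2) (y')^2 + 72 y^2.
Compute ∂L/∂y = 144y, ∂L/∂y' = y'.
The Euler-Lagrange equation d/dx(∂L/∂y') − ∂L/∂y = 0 reduces to
    y'' − 144 y = 0.
Its general solution is
    y(x) = A e^(12x) + B e^(−12x),
with A, B fixed by the endpoint conditions.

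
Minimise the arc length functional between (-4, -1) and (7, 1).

Arc-length functional: J[y] = ∫ sqrt(1 + (y')^2) dx.
Lagrangian L = sqrt(1 + (y')^2) has no explicit y dependence, so ∂L/∂y = 0 and the Euler-Lagrange equation gives
    d/dx( y' / sqrt(1 + (y')^2) ) = 0  ⇒  y' / sqrt(1 + (y')^2) = const.
Hence y' is constant, so y(x) is affine.
Fitting the endpoints (-4, -1) and (7, 1):
    slope m = (1 − (-1)) / (7 − (-4)) = 2/11,
    intercept c = (-1) − m·(-4) = -3/11.
Extremal: y(x) = (2/11) x - 3/11.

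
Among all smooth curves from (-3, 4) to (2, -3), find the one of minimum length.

Arc-length functional: J[y] = ∫ sqrt(1 + (y')^2) dx.
Lagrangian L = sqrt(1 + (y')^2) has no explicit y dependence, so ∂L/∂y = 0 and the Euler-Lagrange equation gives
    d/dx( y' / sqrt(1 + (y')^2) ) = 0  ⇒  y' / sqrt(1 + (y')^2) = const.
Hence y' is constant, so y(x) is affine.
Fitting the endpoints (-3, 4) and (2, -3):
    slope m = ((-3) − 4) / (2 − (-3)) = -7/5,
    intercept c = 4 − m·(-3) = -1/5.
Extremal: y(x) = (-7/5) x - 1/5.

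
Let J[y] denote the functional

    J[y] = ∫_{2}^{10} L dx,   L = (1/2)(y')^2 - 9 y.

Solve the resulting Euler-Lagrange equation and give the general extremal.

The Lagrangian is L = (1/2)(y')^2 - 9 y.
∂L/∂y = -9.
∂L/∂y' = y'.
The Euler-Lagrange equation d/dx(∂L/∂y') − ∂L/∂y = 0 becomes:
    y'' + 9 = 0
General solution: y(x) = -(9/2) x^2 + A x + B, where A and B are arbitrary constants fixed by the endpoint conditions.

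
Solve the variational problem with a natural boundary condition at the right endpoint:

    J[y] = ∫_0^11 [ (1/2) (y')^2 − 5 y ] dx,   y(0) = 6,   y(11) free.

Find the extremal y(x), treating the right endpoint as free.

The Lagrangian L = (1/2) (y')^2 − 5 y gives
    ∂L/∂y = −5,   ∂L/∂y' = y'.
Euler-Lagrange: d/dx(y') − (−5) = 0, i.e. y'' + 5 = 0, so
    y(x) = −(5/2) x^2 + C1 x + C2.
Fixed left endpoint y(0) = 6 ⇒ C2 = 6.
The right endpoint x = 11 is free, so the natural (transversality) condition is ∂L/∂y' |_{x=11} = 0, i.e. y'(11) = 0.
Compute y'(x) = −5 x + C1, so y'(11) = −55 + C1 = 0 ⇒ C1 = 55.
Therefore the extremal is
    y(x) = −(5/2) x^2 + 55 x + 6.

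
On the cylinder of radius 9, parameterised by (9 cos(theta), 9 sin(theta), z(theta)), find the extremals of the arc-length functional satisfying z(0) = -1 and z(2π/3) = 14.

Parameterise the cylinder of radius R = 9 as
    r(θ) = (9 cos θ, 9 sin θ, z(θ)).
The arc-length element is
    ds = sqrt(81 + (dz/dθ)^2) dθ,
so the Lagrangian is L = sqrt(81 + z'^2).
L depends on z' only, not on z or θ, so ∂L/∂z = 0 and
    ∂L/∂z' = z' / sqrt(81 + z'^2).
The Euler-Lagrange equation gives
    d/dθ( z' / sqrt(81 + z'^2) ) = 0,
so z' is constant. Integrating once:
    z(θ) = a θ + b,
a helix on the cylinder (a straight line when the cylinder is unrolled). The constants a, b are determined by the endpoint conditions.
With endpoint conditions z(0) = -1 and z(2π/3) = 14: from z(0) = b we get b = -1, and a·2π/3 + -1 = 14 gives a = 45/(2π), so
    z(θ) = (45/(2π)) θ − 1.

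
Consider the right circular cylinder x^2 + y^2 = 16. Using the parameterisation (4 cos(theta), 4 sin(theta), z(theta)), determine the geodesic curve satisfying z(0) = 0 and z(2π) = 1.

Parameterise the cylinder of radius R = 4 as
    r(θ) = (4 cos θ, 4 sin θ, z(θ)).
The arc-length element is
    ds = sqrt(16 + (dz/dθ)^2) dθ,
so the Lagrangian is L = sqrt(16 + z'^2).
L depends on z' only, not on z or θ, so ∂L/∂z = 0 and
    ∂L/∂z' = z' / sqrt(16 + z'^2).
The Euler-Lagrange equation gives
    d/dθ( z' / sqrt(16 + z'^2) ) = 0,
so z' is constant. Integrating once:
    z(θ) = a θ + b,
a helix on the cylinder (a straight line when the cylinder is unrolled). The constants a, b are determined by the endpoint conditions.
With endpoint conditions z(0) = 0 and z(2π) = 1: from z(0) = b we get b = 0, and a·2π + 0 = 1 gives a = 1/(2π), so
    z(θ) = (1/(2π)) θ.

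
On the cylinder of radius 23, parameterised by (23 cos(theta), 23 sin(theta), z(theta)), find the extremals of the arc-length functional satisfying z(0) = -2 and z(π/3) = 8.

Parameterise the cylinder of radius R = 23 as
    r(θ) = (23 cos θ, 23 sin θ, z(θ)).
The arc-length element is
    ds = sqrt(529 + (dz/dθ)^2) dθ,
so the Lagrangian is L = sqrt(529 + z'^2).
L depends on z' only, not on z or θ, so ∂L/∂z = 0 and
    ∂L/∂z' = z' / sqrt(529 + z'^2).
The Euler-Lagrange equation gives
    d/dθ( z' / sqrt(529 + z'^2) ) = 0,
so z' is constant. Integrating once:
    z(θ) = a θ + b,
a helix on the cylinder (a straight line when the cylinder is unrolled). The constants a, b are determined by the endpoint conditions.
With endpoint conditions z(0) = -2 and z(π/3) = 8: from z(0) = b we get b = -2, and a·π/3 + -2 = 8 gives a = 30/π, so
    z(θ) = (30/π) θ − 2.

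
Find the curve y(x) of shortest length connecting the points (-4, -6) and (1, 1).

Arc-length functional: J[y] = ∫ sqrt(1 + (y')^2) dx.
Lagrangian L = sqrt(1 + (y')^2) has no explicit y dependence, so ∂L/∂y = 0 and the Euler-Lagrange equation gives
    d/dx( y' / sqrt(1 + (y')^2) ) = 0  ⇒  y' / sqrt(1 + (y')^2) = const.
Hence y' is constant, so y(x) is affine.
Fitting the endpoints (-4, -6) and (1, 1):
    slope m = (1 − (-6)) / (1 − (-4)) = 7/5,
    intercept c = (-6) − m·(-4) = -2/5.
Extremal: y(x) = (7/5) x - 2/5.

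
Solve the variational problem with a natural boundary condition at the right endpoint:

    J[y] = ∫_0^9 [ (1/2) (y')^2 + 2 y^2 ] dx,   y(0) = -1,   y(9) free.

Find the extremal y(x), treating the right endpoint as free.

The Lagrangian L = (1/2) (y')^2 + 2 y^2 gives
    ∂L/∂y = 4 y,   ∂L/∂y' = y'.
Euler-Lagrange: y'' − 4 y = 0.
With k = 2, the general solution is
    y(x) = A cosh(2 x) + B sinh(2 x).
Fixed left endpoint y(0) = -1 ⇒ A = -1.
The right endpoint x = 9 is free, so the natural (transversality) condition is ∂L/∂y' |_{x=9} = 0, i.e. y'(9) = 0.
Compute y'(x) = A k sinh(k x) + B k cosh(k x), so
    y'(9) = A k sinh(k·9) + B k cosh(k·9) = 0
    ⇒ B = −A tanh(k·9) = tanh(2·9).
Therefore the extremal is
    y(x) = −cosh(2 x) + tanh(2·9) sinh(2 x).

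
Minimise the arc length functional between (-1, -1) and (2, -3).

Arc-length functional: J[y] = ∫ sqrt(1 + (y')^2) dx.
Lagrangian L = sqrt(1 + (y')^2) has no explicit y dependence, so ∂L/∂y = 0 and the Euler-Lagrange equation gives
    d/dx( y' / sqrt(1 + (y')^2) ) = 0  ⇒  y' / sqrt(1 + (y')^2) = const.
Hence y' is constant, so y(x) is affine.
Fitting the endpoints (-1, -1) and (2, -3):
    slope m = ((-3) − (-1)) / (2 − (-1)) = -2/3,
    intercept c = (-1) − m·(-1) = -5/3.
Extremal: y(x) = (-2/3) x - 5/3.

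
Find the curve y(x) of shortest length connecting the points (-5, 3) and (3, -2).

Arc-length functional: J[y] = ∫ sqrt(1 + (y')^2) dx.
Lagrangian L = sqrt(1 + (y')^2) has no explicit y dependence, so ∂L/∂y = 0 and the Euler-Lagrange equation gives
    d/dx( y' / sqrt(1 + (y')^2) ) = 0  ⇒  y' / sqrt(1 + (y')^2) = const.
Hence y' is constant, so y(x) is affine.
Fitting the endpoints (-5, 3) and (3, -2):
    slope m = ((-2) − 3) / (3 − (-5)) = -5/8,
    intercept c = 3 − m·(-5) = -1/8.
Extremal: y(x) = (-5/8) x - 1/8.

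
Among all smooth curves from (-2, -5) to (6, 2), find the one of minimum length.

Arc-length functional: J[y] = ∫ sqrt(1 + (y')^2) dx.
Lagrangian L = sqrt(1 + (y')^2) has no explicit y dependence, so ∂L/∂y = 0 and the Euler-Lagrange equation gives
    d/dx( y' / sqrt(1 + (y')^2) ) = 0  ⇒  y' / sqrt(1 + (y')^2) = const.
Hence y' is constant, so y(x) is affine.
Fitting the endpoints (-2, -5) and (6, 2):
    slope m = (2 − (-5)) / (6 − (-2)) = 7/8,
    intercept c = (-5) − m·(-2) = -13/4.
Extremal: y(x) = (7/8) x - 13/4.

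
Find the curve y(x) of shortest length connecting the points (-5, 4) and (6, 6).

Arc-length functional: J[y] = ∫ sqrt(1 + (y')^2) dx.
Lagrangian L = sqrt(1 + (y')^2) has no explicit y dependence, so ∂L/∂y = 0 and the Euler-Lagrange equation gives
    d/dx( y' / sqrt(1 + (y')^2) ) = 0  ⇒  y' / sqrt(1 + (y')^2) = const.
Hence y' is constant, so y(x) is affine.
Fitting the endpoints (-5, 4) and (6, 6):
    slope m = (6 − 4) / (6 − (-5)) = 2/11,
    intercept c = 4 − m·(-5) = 54/11.
Extremal: y(x) = (2/11) x + 54/11.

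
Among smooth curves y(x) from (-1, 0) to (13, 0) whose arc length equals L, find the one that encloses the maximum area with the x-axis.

Set up the augmented Lagrangian using a multiplier λ for the length constraint:
    F(y, y') = y − λ sqrt(1 + y'^2).
F has no explicit x dependence, so the Beltrami identity yields a first integral
    F − y' ∂F/∂y' = C.
Compute ∂F/∂y' = −λ y' / sqrt(1 + y'^2). Then
    y − λ sqrt(1 + y'^2) + λ y'^2 / sqrt(1 + y'^2) = C
    ⇒  y − λ / sqrt(1 + y'^2) = C.
Solving for y' and integrating gives
    (x − a)^2 + (y − b)^2 = λ^2,
a circular arc of radius λ. The constants a, b are determined by the endpoint conditions y(-1) = y(13) = 0, and λ is fixed implicitly by the length constraint
    ∫_{-1}^{13} sqrt(1 + y'^2) dx = L.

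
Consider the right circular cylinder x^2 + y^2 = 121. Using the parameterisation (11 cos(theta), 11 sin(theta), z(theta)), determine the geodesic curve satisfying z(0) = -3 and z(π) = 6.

Parameterise the cylinder of radius R = 11 as
    r(θ) = (11 cos θ, 11 sin θ, z(θ)).
The arc-length element is
    ds = sqrt(121 + (dz/dθ)^2) dθ,
so the Lagrangian is L = sqrt(121 + z'^2).
L depends on z' only, not on z or θ, so ∂L/∂z = 0 and
    ∂L/∂z' = z' / sqrt(121 + z'^2).
The Euler-Lagrange equation gives
    d/dθ( z' / sqrt(121 + z'^2) ) = 0,
so z' is constant. Integrating once:
    z(θ) = a θ + b,
a helix on the cylinder (a straight line when the cylinder is unrolled). The constants a, b are determined by the endpoint conditions.
With endpoint conditions z(0) = -3 and z(π) = 6: from z(0) = b we get b = -3, and a·π + -3 = 6 gives a = 9/π, so
    z(θ) = (9/π) θ − 3.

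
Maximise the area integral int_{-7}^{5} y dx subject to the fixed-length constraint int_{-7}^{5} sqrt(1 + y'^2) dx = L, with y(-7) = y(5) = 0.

Set up the augmented Lagrangian using a multiplier λ for the length constraint:
    F(y, y') = y − λ sqrt(1 + y'^2).
F has no explicit x dependence, so the Beltrami identity yields a first integral
    F − y' ∂F/∂y' = C.
Compute ∂F/∂y' = −λ y' / sqrt(1 + y'^2). Then
    y − λ sqrt(1 + y'^2) + λ y'^2 / sqrt(1 + y'^2) = C
    ⇒  y − λ / sqrt(1 + y'^2) = C.
Solving for y' and integrating gives
    (x − a)^2 + (y − b)^2 = λ^2,
a circular arc of radius λ. The constants a, b are determined by the endpoint conditions y(-7) = y(5) = 0, and λ is fixed implicitly by the length constraint
    ∫_{-7}^{5} sqrt(1 + y'^2) dx = L.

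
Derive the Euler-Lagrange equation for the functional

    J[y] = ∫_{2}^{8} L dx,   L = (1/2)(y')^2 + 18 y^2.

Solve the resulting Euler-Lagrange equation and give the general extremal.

The Lagrangian is L = (1/2)(y')^2 + 18 y^2.
∂L/∂y = 36y.
∂L/∂y' = y'.
The Euler-Lagrange equation d/dx(∂L/∂y') − ∂L/∂y = 0 becomes:
    y'' - 36 y = 0
General solution: y(x) = A e^(6x) + B e^(-6x), where A and B are arbitrary constants fixed by the endpoint conditions.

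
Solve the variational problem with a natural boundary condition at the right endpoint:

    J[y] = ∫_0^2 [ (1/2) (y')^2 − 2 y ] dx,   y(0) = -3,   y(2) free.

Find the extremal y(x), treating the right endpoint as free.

The Lagrangian L = (1/2) (y')^2 − 2 y gives
    ∂L/∂y = −2,   ∂L/∂y' = y'.
Euler-Lagrange: d/dx(y') − (−2) = 0, i.e. y'' + 2 = 0, so
    y(x) = −(2/2) x^2 + C1 x + C2.
Fixed left endpoint y(0) = -3 ⇒ C2 = -3.
The right endpoint x = 2 is free, so the natural (transversality) condition is ∂L/∂y' |_{x=2} = 0, i.e. y'(2) = 0.
Compute y'(x) = −2 x + C1, so y'(2) = −4 + C1 = 0 ⇒ C1 = 4.
Therefore the extremal is
    y(x) = −x^2 + 4 x − 3.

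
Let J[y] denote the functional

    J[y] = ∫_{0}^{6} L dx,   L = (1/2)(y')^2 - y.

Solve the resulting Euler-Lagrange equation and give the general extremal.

The Lagrangian is L = (1/2)(y')^2 - y.
∂L/∂y = -1.
∂L/∂y' = y'.
The Euler-Lagrange equation d/dx(∂L/∂y') − ∂L/∂y = 0 becomes:
    y'' + 1 = 0
General solution: y(x) = -x^2/2 + A x + B, where A and B are arbitrary constants fixed by the endpoint conditions.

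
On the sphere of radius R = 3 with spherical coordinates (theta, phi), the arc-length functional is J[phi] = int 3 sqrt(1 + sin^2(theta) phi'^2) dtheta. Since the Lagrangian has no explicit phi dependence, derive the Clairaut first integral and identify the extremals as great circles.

On the sphere of radius R = 3 with spherical coordinates (θ, φ), the induced metric is
    ds^2 = 9(dθ^2 + sin^2(θ) dφ^2).
Parameterise by θ; the arc-length functional is
    J[φ] = ∫ 3 sqrt(1 + sin^2(θ) (dφ/dθ)^2) dθ,
so L = 3 sqrt(1 + sin^2(θ) φ'^2). Compute
    ∂L/∂φ = 0  (L has no explicit φ dependence),
    ∂L/∂φ' = 3 sin^2(θ) φ' / sqrt(1 + sin^2(θ) φ'^2).
Since ∂L/∂φ = 0, the Euler-Lagrange equation
    d/dθ(∂L/∂φ') − ∂L/∂φ = 0
reduces to d/dθ(∂L/∂φ') = 0, i.e. the momentum conjugate to φ is conserved:
    3 sin^2(θ) φ' / sqrt(1 + sin^2(θ) φ'^2) = C.
The overall factor of 3 is constant, so dividing through gives Clairaut's relation sin^2(θ) φ' / sqrt(1 + sin^2(θ) φ'^2) = C' (with C' = C/3). Solving for φ' and integrating gives the great-circle family
    cot(θ) = A cos(φ − φ_0),
i.e. the intersection of the sphere with a plane through the origin. The two constants A and φ_0 (equivalently C and one phase) are fixed by the two endpoint conditions.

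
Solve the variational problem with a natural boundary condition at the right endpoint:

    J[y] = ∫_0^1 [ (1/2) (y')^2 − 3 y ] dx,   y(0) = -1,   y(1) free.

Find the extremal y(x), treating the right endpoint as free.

The Lagrangian L = (1/2) (y')^2 − 3 y gives
    ∂L/∂y = −3,   ∂L/∂y' = y'.
Euler-Lagrange: d/dx(y') − (−3) = 0, i.e. y'' + 3 = 0, so
    y(x) = −(3/2) x^2 + C1 x + C2.
Fixed left endpoint y(0) = -1 ⇒ C2 = -1.
The right endpoint x = 1 is free, so the natural (transversality) condition is ∂L/∂y' |_{x=1} = 0, i.e. y'(1) = 0.
Compute y'(x) = −3 x + C1, so y'(1) = −3 + C1 = 0 ⇒ C1 = 3.
Therefore the extremal is
    y(x) = −(3/2) x^2 + 3 x − 1.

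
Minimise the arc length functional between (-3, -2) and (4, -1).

Arc-length functional: J[y] = ∫ sqrt(1 + (y')^2) dx.
Lagrangian L = sqrt(1 + (y')^2) has no explicit y dependence, so ∂L/∂y = 0 and the Euler-Lagrange equation gives
    d/dx( y' / sqrt(1 + (y')^2) ) = 0  ⇒  y' / sqrt(1 + (y')^2) = const.
Hence y' is constant, so y(x) is affine.
Fitting the endpoints (-3, -2) and (4, -1):
    slope m = ((-1) − (-2)) / (4 − (-3)) = 1/7,
    intercept c = (-2) − m·(-3) = -11/7.
Extremal: y(x) = (1/7) x - 11/7.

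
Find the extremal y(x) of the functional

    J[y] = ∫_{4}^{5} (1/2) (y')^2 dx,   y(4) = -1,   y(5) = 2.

The Lagrangian is L = (1/2) (y')^2.
Compute ∂L/∂y = 0, ∂L/∂y' = y'.
The Euler-Lagrange equation d/dx(∂L/∂y') − ∂L/∂y = 0 reduces to
    y'' = 0.
Its general solution is
    y(x) = A x + B,
with A, B fixed by the endpoint conditions.
Applying the endpoint conditions y(4) = -1 and y(5) = 2: solve A·4 + B = -1 and A·5 + B = 2. Subtracting gives A(5 − 4) = 2 − -1, so A = 3, and B = -1 − A·4 = -13. Therefore
    y(x) = 3 x - 13.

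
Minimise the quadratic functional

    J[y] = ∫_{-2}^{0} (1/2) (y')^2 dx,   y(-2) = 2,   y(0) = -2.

The Lagrangian is L = (1/2) (y')^2.
Compute ∂L/∂y = 0, ∂L/∂y' = y'.
The Euler-Lagrange equation d/dx(∂L/∂y') − ∂L/∂y = 0 reduces to
    y'' = 0.
Its general solution is
    y(x) = A x + B,
with A, B fixed by the endpoint conditions.
Applying the endpoint conditions y(-2) = 2 and y(0) = -2: solve A·-2 + B = 2 and A·0 + B = -2. Subtracting gives A(0 − -2) = -2 − 2, so A = -2, and B = 2 − A·-2 = -2. Therefore
    y(x) = -2 x - 2.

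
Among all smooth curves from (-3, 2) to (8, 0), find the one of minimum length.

Arc-length functional: J[y] = ∫ sqrt(1 + (y')^2) dx.
Lagrangian L = sqrt(1 + (y')^2) has no explicit y dependence, so ∂L/∂y = 0 and the Euler-Lagrange equation gives
    d/dx( y' / sqrt(1 + (y')^2) ) = 0  ⇒  y' / sqrt(1 + (y')^2) = const.
Hence y' is constant, so y(x) is affine.
Fitting the endpoints (-3, 2) and (8, 0):
    slope m = (0 − 2) / (8 − (-3)) = -2/11,
    intercept c = 2 − m·(-3) = 16/11.
Extremal: y(x) = (-2/11) x + 16/11.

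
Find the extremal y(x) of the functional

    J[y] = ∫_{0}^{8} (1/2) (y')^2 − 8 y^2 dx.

The Lagrangian is L = (1/2) (y')^2 − 8 y^2.
Compute ∂L/∂y = -16y, ∂L/∂y' = y'.
The Euler-Lagrange equation d/dx(∂L/∂y') − ∂L/∂y = 0 reduces to
    y'' + 16 y = 0.
Its general solution is
    y(x) = A sin(4x) + B cos(4x),
with A, B fixed by the endpoint conditions.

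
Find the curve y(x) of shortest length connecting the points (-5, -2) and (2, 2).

Arc-length functional: J[y] = ∫ sqrt(1 + (y')^2) dx.
Lagrangian L = sqrt(1 + (y')^2) has no explicit y dependence, so ∂L/∂y = 0 and the Euler-Lagrange equation gives
    d/dx( y' / sqrt(1 + (y')^2) ) = 0  ⇒  y' / sqrt(1 + (y')^2) = const.
Hence y' is constant, so y(x) is affine.
Fitting the endpoints (-5, -2) and (2, 2):
    slope m = (2 − (-2)) / (2 − (-5)) = 4/7,
    intercept c = (-2) − m·(-5) = 6/7.
Extremal: y(x) = (4/7) x + 6/7.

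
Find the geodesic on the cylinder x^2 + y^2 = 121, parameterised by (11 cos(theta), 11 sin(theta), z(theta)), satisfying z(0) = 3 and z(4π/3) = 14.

Parameterise the cylinder of radius R = 11 as
    r(θ) = (11 cos θ, 11 sin θ, z(θ)).
The arc-length element is
    ds = sqrt(121 + (dz/dθ)^2) dθ,
so the Lagrangian is L = sqrt(121 + z'^2).
L depends on z' only, not on z or θ, so ∂L/∂z = 0 and
    ∂L/∂z' = z' / sqrt(121 + z'^2).
The Euler-Lagrange equation gives
    d/dθ( z' / sqrt(121 + z'^2) ) = 0,
so z' is constant. Integrating once:
    z(θ) = a θ + b,
a helix on the cylinder (a straight line when the cylinder is unrolled). The constants a, b are determined by the endpoint conditions.
With endpoint conditions z(0) = 3 and z(4π/3) = 14: from z(0) = b we get b = 3, and a·4π/3 + 3 = 14 gives a = 33/(4π), so
    z(θ) = (33/(4π)) θ + 3.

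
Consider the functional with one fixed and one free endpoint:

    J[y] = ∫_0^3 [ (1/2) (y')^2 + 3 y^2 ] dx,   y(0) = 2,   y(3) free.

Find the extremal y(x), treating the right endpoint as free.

The Lagrangian L = (1/2) (y')^2 + 3 y^2 gives
    ∂L/∂y = 6 y,   ∂L/∂y' = y'.
Euler-Lagrange: y'' − 6 y = 0.
With k = sqrt(6), the general solution is
    y(x) = A cosh(sqrt(6) x) + B sinh(sqrt(6) x).
Fixed left endpoint y(0) = 2 ⇒ A = 2.
The right endpoint x = 3 is free, so the natural (transversality) condition is ∂L/∂y' |_{x=3} = 0, i.e. y'(3) = 0.
Compute y'(x) = A k sinh(k x) + B k cosh(k x), so
    y'(3) = A k sinh(k·3) + B k cosh(k·3) = 0
    ⇒ B = −A tanh(k·3) = − 2 tanh(sqrt(6)·3).
Therefore the extremal is
    y(x) = 2 cosh(sqrt(6) x) − 2 tanh(sqrt(6)·3) sinh(sqrt(6) x).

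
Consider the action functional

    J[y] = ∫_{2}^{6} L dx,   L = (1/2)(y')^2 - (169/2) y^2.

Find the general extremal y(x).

The Lagrangian is L = (1/2)(y')^2 - (169/2) y^2.
∂L/∂y = -169y.
∂L/∂y' = y'.
The Euler-Lagrange equation d/dx(∂L/∂y') − ∂L/∂y = 0 becomes:
    y'' + 169 y = 0
General solution: y(x) = A sin(13x) + B cos(13x), where A and B are arbitrary constants fixed by the endpoint conditions.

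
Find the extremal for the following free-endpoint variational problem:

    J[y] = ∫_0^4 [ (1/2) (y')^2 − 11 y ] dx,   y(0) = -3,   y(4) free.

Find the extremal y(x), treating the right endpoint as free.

The Lagrangian L = (1/2) (y')^2 − 11 y gives
    ∂L/∂y = −11,   ∂L/∂y' = y'.
Euler-Lagrange: d/dx(y') − (−11) = 0, i.e. y'' + 11 = 0, so
    y(x) = −(11/2) x^2 + C1 x + C2.
Fixed left endpoint y(0) = -3 ⇒ C2 = -3.
The right endpoint x = 4 is free, so the natural (transversality) condition is ∂L/∂y' |_{x=4} = 0, i.e. y'(4) = 0.
Compute y'(x) = −11 x + C1, so y'(4) = −44 + C1 = 0 ⇒ C1 = 44.
Therefore the extremal is
    y(x) = −(11/2) x^2 + 44 x − 3.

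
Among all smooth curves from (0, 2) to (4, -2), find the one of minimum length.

Arc-length functional: J[y] = ∫ sqrt(1 + (y')^2) dx.
Lagrangian L = sqrt(1 + (y')^2) has no explicit y dependence, so ∂L/∂y = 0 and the Euler-Lagrange equation gives
    d/dx( y' / sqrt(1 + (y')^2) ) = 0  ⇒  y' / sqrt(1 + (y')^2) = const.
Hence y' is constant, so y(x) is affine.
Fitting the endpoints (0, 2) and (4, -2):
    slope m = ((-2) − 2) / (4 − 0) = -1,
    intercept c = 2 − m·0 = 2.
Extremal: y(x) = -x + 2.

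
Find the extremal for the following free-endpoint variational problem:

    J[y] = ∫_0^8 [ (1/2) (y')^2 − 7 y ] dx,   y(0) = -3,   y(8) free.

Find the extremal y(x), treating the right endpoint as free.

The Lagrangian L = (1/2) (y')^2 − 7 y gives
    ∂L/∂y = −7,   ∂L/∂y' = y'.
Euler-Lagrange: d/dx(y') − (−7) = 0, i.e. y'' + 7 = 0, so
    y(x) = −(7/2) x^2 + C1 x + C2.
Fixed left endpoint y(0) = -3 ⇒ C2 = -3.
The right endpoint x = 8 is free, so the natural (transversality) condition is ∂L/∂y' |_{x=8} = 0, i.e. y'(8) = 0.
Compute y'(x) = −7 x + C1, so y'(8) = −56 + C1 = 0 ⇒ C1 = 56.
Therefore the extremal is
    y(x) = −(7/2) x^2 + 56 x − 3.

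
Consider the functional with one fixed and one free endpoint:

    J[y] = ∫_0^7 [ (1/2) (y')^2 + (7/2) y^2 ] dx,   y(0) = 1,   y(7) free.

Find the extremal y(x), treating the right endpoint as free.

The Lagrangian L = (1/2) (y')^2 + (7/2) y^2 gives
    ∂L/∂y = 7 y,   ∂L/∂y' = y'.
Euler-Lagrange: y'' − 7 y = 0.
With k = sqrt(7), the general solution is
    y(x) = A cosh(sqrt(7) x) + B sinh(sqrt(7) x).
Fixed left endpoint y(0) = 1 ⇒ A = 1.
The right endpoint x = 7 is free, so the natural (transversality) condition is ∂L/∂y' |_{x=7} = 0, i.e. y'(7) = 0.
Compute y'(x) = A k sinh(k x) + B k cosh(k x), so
    y'(7) = A k sinh(k·7) + B k cosh(k·7) = 0
    ⇒ B = −A tanh(k·7) = − tanh(sqrt(7)·7).
Therefore the extremal is
    y(x) = cosh(sqrt(7) x) − tanh(sqrt(7)·7) sinh(sqrt(7) x).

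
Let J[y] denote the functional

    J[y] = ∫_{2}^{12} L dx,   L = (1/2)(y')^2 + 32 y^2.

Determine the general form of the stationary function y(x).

The Lagrangian is L = (1/2)(y')^2 + 32 y^2.
∂L/∂y = 64y.
∂L/∂y' = y'.
The Euler-Lagrange equation d/dx(∂L/∂y') − ∂L/∂y = 0 becomes:
    y'' - 64 y = 0
General solution: y(x) = A e^(8x) + B e^(-8x), where A and B are arbitrary constants fixed by the endpoint conditions.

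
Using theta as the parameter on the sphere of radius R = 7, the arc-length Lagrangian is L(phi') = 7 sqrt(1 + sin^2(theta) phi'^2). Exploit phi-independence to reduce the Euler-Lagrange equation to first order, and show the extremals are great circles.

On the sphere of radius R = 7 with spherical coordinates (θ, φ), the induced metric is
    ds^2 = 49(dθ^2 + sin^2(θ) dφ^2).
Parameterise by θ; the arc-length functional is
    J[φ] = ∫ 7 sqrt(1 + sin^2(θ) (dφ/dθ)^2) dθ,
so L = 7 sqrt(1 + sin^2(θ) φ'^2). Compute
    ∂L/∂φ = 0  (L has no explicit φ dependence),
    ∂L/∂φ' = 7 sin^2(θ) φ' / sqrt(1 + sin^2(θ) φ'^2).
Since ∂L/∂φ = 0, the Euler-Lagrange equation
    d/dθ(∂L/∂φ') − ∂L/∂φ = 0
reduces to d/dθ(∂L/∂φ') = 0, i.e. the momentum conjugate to φ is conserved:
    7 sin^2(θ) φ' / sqrt(1 + sin^2(θ) φ'^2) = C.
The overall factor of 7 is constant, so dividing through gives Clairaut's relation sin^2(θ) φ' / sqrt(1 + sin^2(θ) φ'^2) = C' (with C' = C/7). Solving for φ' and integrating gives the great-circle family
    cot(θ) = A cos(φ − φ_0),
i.e. the intersection of the sphere with a plane through the origin. The two constants A and φ_0 (equivalently C and one phase) are fixed by the two endpoint conditions.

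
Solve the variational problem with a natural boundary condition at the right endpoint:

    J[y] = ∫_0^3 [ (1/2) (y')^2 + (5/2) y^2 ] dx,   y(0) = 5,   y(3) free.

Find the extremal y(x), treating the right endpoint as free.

The Lagrangian L = (1/2) (y')^2 + (5/2) y^2 gives
    ∂L/∂y = 5 y,   ∂L/∂y' = y'.
Euler-Lagrange: y'' − 5 y = 0.
With k = sqrt(5), the general solution is
    y(x) = A cosh(sqrt(5) x) + B sinh(sqrt(5) x).
Fixed left endpoint y(0) = 5 ⇒ A = 5.
The right endpoint x = 3 is free, so the natural (transversality) condition is ∂L/∂y' |_{x=3} = 0, i.e. y'(3) = 0.
Compute y'(x) = A k sinh(k x) + B k cosh(k x), so
    y'(3) = A k sinh(k·3) + B k cosh(k·3) = 0
    ⇒ B = −A tanh(k·3) = − 5 tanh(sqrt(5)·3).
Therefore the extremal is
    y(x) = 5 cosh(sqrt(5) x) − 5 tanh(sqrt(5)·3) sinh(sqrt(5) x).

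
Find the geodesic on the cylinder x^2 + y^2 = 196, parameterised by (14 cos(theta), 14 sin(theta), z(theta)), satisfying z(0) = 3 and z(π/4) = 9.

Parameterise the cylinder of radius R = 14 as
    r(θ) = (14 cos θ, 14 sin θ, z(θ)).
The arc-length element is
    ds = sqrt(196 + (dz/dθ)^2) dθ,
so the Lagrangian is L = sqrt(196 + z'^2).
L depends on z' only, not on z or θ, so ∂L/∂z = 0 and
    ∂L/∂z' = z' / sqrt(196 + z'^2).
The Euler-Lagrange equation gives
    d/dθ( z' / sqrt(196 + z'^2) ) = 0,
so z' is constant. Integrating once:
    z(θ) = a θ + b,
a helix on the cylinder (a straight line when the cylinder is unrolled). The constants a, b are determined by the endpoint conditions.
With endpoint conditions z(0) = 3 and z(π/4) = 9: from z(0) = b we get b = 3, and a·π/4 + 3 = 9 gives a = 24/π, so
    z(θ) = (24/π) θ + 3.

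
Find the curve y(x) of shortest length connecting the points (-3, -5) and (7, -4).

Arc-length functional: J[y] = ∫ sqrt(1 + (y')^2) dx.
Lagrangian L = sqrt(1 + (y')^2) has no explicit y dependence, so ∂L/∂y = 0 and the Euler-Lagrange equation gives
    d/dx( y' / sqrt(1 + (y')^2) ) = 0  ⇒  y' / sqrt(1 + (y')^2) = const.
Hence y' is constant, so y(x) is affine.
Fitting the endpoints (-3, -5) and (7, -4):
    slope m = ((-4) − (-5)) / (7 − (-3)) = 1/10,
    intercept c = (-5) − m·(-3) = -47/10.
Extremal: y(x) = (1/10) x - 47/10.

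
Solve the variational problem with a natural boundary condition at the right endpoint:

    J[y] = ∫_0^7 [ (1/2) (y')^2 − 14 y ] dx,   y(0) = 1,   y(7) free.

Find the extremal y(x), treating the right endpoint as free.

The Lagrangian L = (1/2) (y')^2 − 14 y gives
    ∂L/∂y = −14,   ∂L/∂y' = y'.
Euler-Lagrange: d/dx(y') − (−14) = 0, i.e. y'' + 14 = 0, so
    y(x) = −(14/2) x^2 + C1 x + C2.
Fixed left endpoint y(0) = 1 ⇒ C2 = 1.
The right endpoint x = 7 is free, so the natural (transversality) condition is ∂L/∂y' |_{x=7} = 0, i.e. y'(7) = 0.
Compute y'(x) = −14 x + C1, so y'(7) = −98 + C1 = 0 ⇒ C1 = 98.
Therefore the extremal is
    y(x) = −7 x^2 + 98 x + 1.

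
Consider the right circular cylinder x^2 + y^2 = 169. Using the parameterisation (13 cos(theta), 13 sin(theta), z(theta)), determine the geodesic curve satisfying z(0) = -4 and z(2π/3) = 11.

Parameterise the cylinder of radius R = 13 as
    r(θ) = (13 cos θ, 13 sin θ, z(θ)).
The arc-length element is
    ds = sqrt(169 + (dz/dθ)^2) dθ,
so the Lagrangian is L = sqrt(169 + z'^2).
L depends on z' only, not on z or θ, so ∂L/∂z = 0 and
    ∂L/∂z' = z' / sqrt(169 + z'^2).
The Euler-Lagrange equation gives
    d/dθ( z' / sqrt(169 + z'^2) ) = 0,
so z' is constant. Integrating once:
    z(θ) = a θ + b,
a helix on the cylinder (a straight line when the cylinder is unrolled). The constants a, b are determined by the endpoint conditions.
With endpoint conditions z(0) = -4 and z(2π/3) = 11: from z(0) = b we get b = -4, and a·2π/3 + -4 = 11 gives a = 45/(2π), so
    z(θ) = (45/(2π)) θ − 4.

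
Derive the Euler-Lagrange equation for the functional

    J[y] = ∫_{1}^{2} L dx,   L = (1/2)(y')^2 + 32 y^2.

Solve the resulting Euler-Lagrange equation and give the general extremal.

The Lagrangian is L = (1/2)(y')^2 + 32 y^2.
∂L/∂y = 64y.
∂L/∂y' = y'.
The Euler-Lagrange equation d/dx(∂L/∂y') − ∂L/∂y = 0 becomes:
    y'' - 64 y = 0
General solution: y(x) = A e^(8x) + B e^(-8x), where A and B are arbitrary constants fixed by the endpoint conditions.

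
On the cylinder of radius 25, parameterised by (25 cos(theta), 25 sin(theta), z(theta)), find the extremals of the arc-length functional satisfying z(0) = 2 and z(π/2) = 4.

Parameterise the cylinder of radius R = 25 as
    r(θ) = (25 cos θ, 25 sin θ, z(θ)).
The arc-length element is
    ds = sqrt(625 + (dz/dθ)^2) dθ,
so the Lagrangian is L = sqrt(625 + z'^2).
L depends on z' only, not on z or θ, so ∂L/∂z = 0 and
    ∂L/∂z' = z' / sqrt(625 + z'^2).
The Euler-Lagrange equation gives
    d/dθ( z' / sqrt(625 + z'^2) ) = 0,
so z' is constant. Integrating once:
    z(θ) = a θ + b,
a helix on the cylinder (a straight line when the cylinder is unrolled). The constants a, b are determined by the endpoint conditions.
With endpoint conditions z(0) = 2 and z(π/2) = 4: from z(0) = b we get b = 2, and a·π/2 + 2 = 4 gives a = 4/π, so
    z(θ) = (4/π) θ + 2.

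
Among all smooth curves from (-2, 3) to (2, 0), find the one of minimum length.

Arc-length functional: J[y] = ∫ sqrt(1 + (y')^2) dx.
Lagrangian L = sqrt(1 + (y')^2) has no explicit y dependence, so ∂L/∂y = 0 and the Euler-Lagrange equation gives
    d/dx( y' / sqrt(1 + (y')^2) ) = 0  ⇒  y' / sqrt(1 + (y')^2) = const.
Hence y' is constant, so y(x) is affine.
Fitting the endpoints (-2, 3) and (2, 0):
    slope m = (0 − 3) / (2 − (-2)) = -3/4,
    intercept c = 3 − m·(-2) = 3/2.
Extremal: y(x) = (-3/4) x + 3/2.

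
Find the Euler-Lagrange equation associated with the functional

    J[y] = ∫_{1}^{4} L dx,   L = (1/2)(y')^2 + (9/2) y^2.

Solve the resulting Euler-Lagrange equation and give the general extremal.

The Lagrangian is L = (1/2)(y')^2 + (9/2) y^2.
∂L/∂y = 9y.
∂L/∂y' = y'.
The Euler-Lagrange equation d/dx(∂L/∂y') − ∂L/∂y = 0 becomes:
    y'' - 9 y = 0
General solution: y(x) = A e^(3x) + B e^(-3x), where A and B are arbitrary constants fixed by the endpoint conditions.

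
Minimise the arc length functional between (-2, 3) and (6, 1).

Arc-length functional: J[y] = ∫ sqrt(1 + (y')^2) dx.
Lagrangian L = sqrt(1 + (y')^2) has no explicit y dependence, so ∂L/∂y = 0 and the Euler-Lagrange equation gives
    d/dx( y' / sqrt(1 + (y')^2) ) = 0  ⇒  y' / sqrt(1 + (y')^2) = const.
Hence y' is constant, so y(x) is affine.
Fitting the endpoints (-2, 3) and (6, 1):
    slope m = (1 − 3) / (6 − (-2)) = -1/4,
    intercept c = 3 − m·(-2) = 5/2.
Extremal: y(x) = (-1/4) x + 5/2.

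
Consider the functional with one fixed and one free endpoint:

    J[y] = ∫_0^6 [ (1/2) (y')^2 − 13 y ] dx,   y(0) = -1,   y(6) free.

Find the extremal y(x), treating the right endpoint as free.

The Lagrangian L = (1/2) (y')^2 − 13 y gives
    ∂L/∂y = −13,   ∂L/∂y' = y'.
Euler-Lagrange: d/dx(y') − (−13) = 0, i.e. y'' + 13 = 0, so
    y(x) = −(13/2) x^2 + C1 x + C2.
Fixed left endpoint y(0) = -1 ⇒ C2 = -1.
The right endpoint x = 6 is free, so the natural (transversality) condition is ∂L/∂y' |_{x=6} = 0, i.e. y'(6) = 0.
Compute y'(x) = −13 x + C1, so y'(6) = −78 + C1 = 0 ⇒ C1 = 78.
Therefore the extremal is
    y(x) = −(13/2) x^2 + 78 x − 1.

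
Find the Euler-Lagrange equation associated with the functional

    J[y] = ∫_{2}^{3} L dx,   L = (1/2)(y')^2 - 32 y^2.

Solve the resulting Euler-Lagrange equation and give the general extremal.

The Lagrangian is L = (1/2)(y')^2 - 32 y^2.
∂L/∂y = -64y.
∂L/∂y' = y'.
The Euler-Lagrange equation d/dx(∂L/∂y') − ∂L/∂y = 0 becomes:
    y'' + 64 y = 0
General solution: y(x) = A sin(8x) + B cos(8x), where A and B are arbitrary constants fixed by the endpoint conditions.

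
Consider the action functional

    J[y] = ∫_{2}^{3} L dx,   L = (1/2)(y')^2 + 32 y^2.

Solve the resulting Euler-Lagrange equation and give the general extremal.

The Lagrangian is L = (1/2)(y')^2 + 32 y^2.
∂L/∂y = 64y.
∂L/∂y' = y'.
The Euler-Lagrange equation d/dx(∂L/∂y') − ∂L/∂y = 0 becomes:
    y'' - 64 y = 0
General solution: y(x) = A e^(8x) + B e^(-8x), where A and B are arbitrary constants fixed by the endpoint conditions.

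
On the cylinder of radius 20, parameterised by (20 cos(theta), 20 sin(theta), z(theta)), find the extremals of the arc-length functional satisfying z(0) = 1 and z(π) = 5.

Parameterise the cylinder of radius R = 20 as
    r(θ) = (20 cos θ, 20 sin θ, z(θ)).
The arc-length element is
    ds = sqrt(400 + (dz/dθ)^2) dθ,
so the Lagrangian is L = sqrt(400 + z'^2).
L depends on z' only, not on z or θ, so ∂L/∂z = 0 and
    ∂L/∂z' = z' / sqrt(400 + z'^2).
The Euler-Lagrange equation gives
    d/dθ( z' / sqrt(400 + z'^2) ) = 0,
so z' is constant. Integrating once:
    z(θ) = a θ + b,
a helix on the cylinder (a straight line when the cylinder is unrolled). The constants a, b are determined by the endpoint conditions.
With endpoint conditions z(0) = 1 and z(π) = 5: from z(0) = b we get b = 1, and a·π + 1 = 5 gives a = 4/π, so
    z(θ) = (4/π) θ + 1.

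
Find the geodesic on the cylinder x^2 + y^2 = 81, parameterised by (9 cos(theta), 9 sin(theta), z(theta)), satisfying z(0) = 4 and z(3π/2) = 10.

Parameterise the cylinder of radius R = 9 as
    r(θ) = (9 cos θ, 9 sin θ, z(θ)).
The arc-length element is
    ds = sqrt(81 + (dz/dθ)^2) dθ,
so the Lagrangian is L = sqrt(81 + z'^2).
L depends on z' only, not on z or θ, so ∂L/∂z = 0 and
    ∂L/∂z' = z' / sqrt(81 + z'^2).
The Euler-Lagrange equation gives
    d/dθ( z' / sqrt(81 + z'^2) ) = 0,
so z' is constant. Integrating once:
    z(θ) = a θ + b,
a helix on the cylinder (a straight line when the cylinder is unrolled). The constants a, b are determined by the endpoint conditions.
With endpoint conditions z(0) = 4 and z(3π/2) = 10: from z(0) = b we get b = 4, and a·3π/2 + 4 = 10 gives a = 4/π, so
    z(θ) = (4/π) θ + 4.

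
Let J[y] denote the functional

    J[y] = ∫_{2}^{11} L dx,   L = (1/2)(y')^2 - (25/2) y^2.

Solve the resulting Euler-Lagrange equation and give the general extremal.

The Lagrangian is L = (1/2)(y')^2 - (25/2) y^2.
∂L/∂y = -25y.
∂L/∂y' = y'.
The Euler-Lagrange equation d/dx(∂L/∂y') − ∂L/∂y = 0 becomes:
    y'' + 25 y = 0
General solution: y(x) = A sin(5x) + B cos(5x), where A and B are arbitrary constants fixed by the endpoint conditions.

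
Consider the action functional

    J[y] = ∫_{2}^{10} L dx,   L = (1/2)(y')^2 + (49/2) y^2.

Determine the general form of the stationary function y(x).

The Lagrangian is L = (1/2)(y')^2 + (49/2) y^2.
∂L/∂y = 49y.
∂L/∂y' = y'.
The Euler-Lagrange equation d/dx(∂L/∂y') − ∂L/∂y = 0 becomes:
    y'' - 49 y = 0
General solution: y(x) = A e^(7x) + B e^(-7x), where A and B are arbitrary constants fixed by the endpoint conditions.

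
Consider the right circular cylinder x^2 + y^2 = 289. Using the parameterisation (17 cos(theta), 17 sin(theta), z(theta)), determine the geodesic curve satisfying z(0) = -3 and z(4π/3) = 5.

Parameterise the cylinder of radius R = 17 as
    r(θ) = (17 cos θ, 17 sin θ, z(θ)).
The arc-length element is
    ds = sqrt(289 + (dz/dθ)^2) dθ,
so the Lagrangian is L = sqrt(289 + z'^2).
L depends on z' only, not on z or θ, so ∂L/∂z = 0 and
    ∂L/∂z' = z' / sqrt(289 + z'^2).
The Euler-Lagrange equation gives
    d/dθ( z' / sqrt(289 + z'^2) ) = 0,
so z' is constant. Integrating once:
    z(θ) = a θ + b,
a helix on the cylinder (a straight line when the cylinder is unrolled). The constants a, b are determined by the endpoint conditions.
With endpoint conditions z(0) = -3 and z(4π/3) = 5: from z(0) = b we get b = -3, and a·4π/3 + -3 = 5 gives a = 6/π, so
    z(θ) = (6/π) θ − 3.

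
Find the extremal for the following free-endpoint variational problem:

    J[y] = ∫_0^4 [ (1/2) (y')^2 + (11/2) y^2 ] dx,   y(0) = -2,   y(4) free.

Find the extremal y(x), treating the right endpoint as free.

The Lagrangian L = (1/2) (y')^2 + (11/2) y^2 gives
    ∂L/∂y = 11 y,   ∂L/∂y' = y'.
Euler-Lagrange: y'' − 11 y = 0.
With k = sqrt(11), the general solution is
    y(x) = A cosh(sqrt(11) x) + B sinh(sqrt(11) x).
Fixed left endpoint y(0) = -2 ⇒ A = -2.
The right endpoint x = 4 is free, so the natural (transversality) condition is ∂L/∂y' |_{x=4} = 0, i.e. y'(4) = 0.
Compute y'(x) = A k sinh(k x) + B k cosh(k x), so
    y'(4) = A k sinh(k·4) + B k cosh(k·4) = 0
    ⇒ B = −A tanh(k·4) = 2 tanh(sqrt(11)·4).
Therefore the extremal is
    y(x) = −2 cosh(sqrt(11) x) + 2 tanh(sqrt(11)·4) sinh(sqrt(11) x).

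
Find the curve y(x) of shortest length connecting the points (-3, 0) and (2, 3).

Arc-length functional: J[y] = ∫ sqrt(1 + (y')^2) dx.
Lagrangian L = sqrt(1 + (y')^2) has no explicit y dependence, so ∂L/∂y = 0 and the Euler-Lagrange equation gives
    d/dx( y' / sqrt(1 + (y')^2) ) = 0  ⇒  y' / sqrt(1 + (y')^2) = const.
Hence y' is constant, so y(x) is affine.
Fitting the endpoints (-3, 0) and (2, 3):
    slope m = (3 − 0) / (2 − (-3)) = 3/5,
    intercept c = 0 − m·(-3) = 9/5.
Extremal: y(x) = (3/5) x + 9/5.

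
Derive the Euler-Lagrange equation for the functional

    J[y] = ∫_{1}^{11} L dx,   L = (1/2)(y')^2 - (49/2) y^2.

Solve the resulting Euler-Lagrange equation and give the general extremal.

The Lagrangian is L = (1/2)(y')^2 - (49/2) y^2.
∂L/∂y = -49y.
∂L/∂y' = y'.
The Euler-Lagrange equation d/dx(∂L/∂y') − ∂L/∂y = 0 becomes:
    y'' + 49 y = 0
General solution: y(x) = A sin(7x) + B cos(7x), where A and B are arbitrary constants fixed by the endpoint conditions.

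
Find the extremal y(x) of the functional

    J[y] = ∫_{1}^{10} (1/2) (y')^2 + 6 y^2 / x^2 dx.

The Lagrangian is L = (1/2) (y')^2 + 6 y^2 / x^2.
Compute ∂L/∂y = 12y/x^2, ∂L/∂y' = y'.
The Euler-Lagrange equation d/dx(∂L/∂y') − ∂L/∂y = 0 reduces to
    y'' − 12/x^2 · y = 0  (x > 0).
Its general solution is
    y(x) = A x^4 + B x^(-3),
with A, B fixed by the endpoint conditions.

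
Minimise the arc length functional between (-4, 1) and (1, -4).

Arc-length functional: J[y] = ∫ sqrt(1 + (y')^2) dx.
Lagrangian L = sqrt(1 + (y')^2) has no explicit y dependence, so ∂L/∂y = 0 and the Euler-Lagrange equation gives
    d/dx( y' / sqrt(1 + (y')^2) ) = 0  ⇒  y' / sqrt(1 + (y')^2) = const.
Hence y' is constant, so y(x) is affine.
Fitting the endpoints (-4, 1) and (1, -4):
    slope m = ((-4) − 1) / (1 − (-4)) = -1,
    intercept c = 1 − m·(-4) = -3.
Extremal: y(x) = -x - 3.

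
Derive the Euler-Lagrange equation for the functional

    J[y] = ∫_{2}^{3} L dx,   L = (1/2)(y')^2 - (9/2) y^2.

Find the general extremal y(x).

The Lagrangian is L = (1/2)(y')^2 - (9/2) y^2.
∂L/∂y = -9y.
∂L/∂y' = y'.
The Euler-Lagrange equation d/dx(∂L/∂y') − ∂L/∂y = 0 becomes:
    y'' + 9 y = 0
General solution: y(x) = A sin(3x) + B cos(3x), where A and B are arbitrary constants fixed by the endpoint conditions.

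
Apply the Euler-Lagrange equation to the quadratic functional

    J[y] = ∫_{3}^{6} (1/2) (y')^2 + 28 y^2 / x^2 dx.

The Lagrangian is L = (1/2) (y')^2 + 28 y^2 / x^2.
Compute ∂L/∂y = 56y/x^2, ∂L/∂y' = y'.
The Euler-Lagrange equation d/dx(∂L/∂y') − ∂L/∂y = 0 reduces to
    y'' − 56/x^2 · y = 0  (x > 0).
Its general solution is
    y(x) = A x^8 + B x^(-7),
with A, B fixed by the endpoint conditions.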